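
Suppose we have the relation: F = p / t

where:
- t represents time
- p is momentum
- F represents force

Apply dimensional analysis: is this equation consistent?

Yes

t (time) has dimensions [T].
p (momentum) has dimensions [L M T^-1].
F (force) has dimensions [L M T^-2].

Left side: [L M T^-2]
Right side: [L M T^-2]

Both sides have the same dimensions, so the equation is dimensionally consistent.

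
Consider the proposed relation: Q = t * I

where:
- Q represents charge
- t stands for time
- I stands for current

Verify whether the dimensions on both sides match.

Yes

Q (charge) has dimensions [I T].
t (time) has dimensions [T].
I (current) has dimensions [I].

Left side: [I T]
Right side: [I T]

Both sides have the same dimensions, so the equation is dimensionally consistent.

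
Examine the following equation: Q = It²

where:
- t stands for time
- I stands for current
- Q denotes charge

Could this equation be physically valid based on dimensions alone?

No

t (time) has dimensions [T].
I (current) has dimensions [I].
Q (charge) has dimensions [I T].

Left side: [I T]
Right side: [I T^2]

The two sides have different dimensions, so the equation is NOT dimensionally consistent.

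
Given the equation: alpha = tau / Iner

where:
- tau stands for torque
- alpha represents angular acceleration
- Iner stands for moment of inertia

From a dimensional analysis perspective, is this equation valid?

Yes

tau (torque) has dimensions [L^2 M T^-2].
alpha (angular acceleration) has dimensions [T^-2].
Iner (moment of inertia) has dimensions [L^2 M].

Left side: [T^-2]
Right side: [T^-2]

Both sides have the same dimensions, so the equation is dimensionally consistent.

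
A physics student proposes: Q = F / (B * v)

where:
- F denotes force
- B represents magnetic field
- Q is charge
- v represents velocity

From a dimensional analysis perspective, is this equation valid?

Yes

F (force) has dimensions [L M T^-2].
B (magnetic field) has dimensions [I^-1 M T^-2].
Q (charge) has dimensions [I T].
v (velocity) has dimensions [L T^-1].

Left side: [I T]
Right side: [I T]

Both sides have the same dimensions, so the equation is dimensionally consistent.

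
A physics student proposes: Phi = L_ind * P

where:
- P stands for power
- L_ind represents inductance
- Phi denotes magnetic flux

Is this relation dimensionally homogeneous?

No

P (power) has dimensions [L^2 M T^-3].
L_ind (inductance) has dimensions [I^-2 L^2 M T^-2].
Phi (magnetic flux) has dimensions [I^-1 L^2 M T^-2].

Left side: [I^-1 L^2 M T^-2]
Right side: [I^-2 L^4 M^2 T^-5]

The two sides have different dimensions, so the equation is NOT dimensionally consistent.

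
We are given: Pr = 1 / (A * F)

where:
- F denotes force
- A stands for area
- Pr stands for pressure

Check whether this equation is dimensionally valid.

No

F (force) has dimensions [L M T^-2].
A (area) has dimensions [L^2].
Pr (pressure) has dimensions [L^-1 M T^-2].

Left side: [L^-1 M T^-2]
Right side: [L^-3 M^-1 T^2]

The two sides have different dimensions, so the equation is NOT dimensionally consistent.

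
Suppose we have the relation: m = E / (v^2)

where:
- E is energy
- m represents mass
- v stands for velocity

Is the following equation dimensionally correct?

Yes

E (energy) has dimensions [L^2 M T^-2].
m (mass) has dimensions [M].
v (velocity) has dimensions [L T^-1].

Left side: [M]
Right side: [M]

Both sides have the same dimensions, so the equation is dimensionally consistent.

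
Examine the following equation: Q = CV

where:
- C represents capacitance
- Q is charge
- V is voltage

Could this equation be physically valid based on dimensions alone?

Yes

C (capacitance) has dimensions [I^2 L^-2 M^-1 T^4].
Q (charge) has dimensions [I T].
V (voltage) has dimensions [I^-1 L^2 M T^-3].

Left side: [I T]
Right side: [I T]

Both sides have the same dimensions, so the equation is dimensionally consistent.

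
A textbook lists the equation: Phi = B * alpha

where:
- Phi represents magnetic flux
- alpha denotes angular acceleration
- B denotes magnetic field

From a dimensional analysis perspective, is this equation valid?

No

Phi (magnetic flux) has dimensions [I^-1 L^2 M T^-2].
alpha (angular acceleration) has dimensions [T^-2].
B (magnetic field) has dimensions [I^-1 M T^-2].

Left side: [I^-1 L^2 M T^-2]
Right side: [I^-1 M T^-4]

The two sides have different dimensions, so the equation is NOT dimensionally consistent.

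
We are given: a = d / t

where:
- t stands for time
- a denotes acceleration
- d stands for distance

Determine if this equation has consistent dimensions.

No

t (time) has dimensions [T].
a (acceleration) has dimensions [L T^-2].
d (distance) has dimensions [L].

Left side: [L T^-2]
Right side: [L T^-1]

The two sides have different dimensions, so the equation is NOT dimensionally consistent.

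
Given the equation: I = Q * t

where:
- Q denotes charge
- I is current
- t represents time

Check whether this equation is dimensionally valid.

No

Q (charge) has dimensions [I T].
I (current) has dimensions [I].
t (time) has dimensions [T].

Left side: [I]
Right side: [I T^2]

The two sides have different dimensions, so the equation is NOT dimensionally consistent.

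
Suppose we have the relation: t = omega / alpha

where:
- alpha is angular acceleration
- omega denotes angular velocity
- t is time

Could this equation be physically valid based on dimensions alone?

Yes

alpha (angular acceleration) has dimensions [T^-2].
omega (angular velocity) has dimensions [T^-1].
t (time) has dimensions [T].

Left side: [T]
Right side: [T]

Both sides have the same dimensions, so the equation is dimensionally consistent.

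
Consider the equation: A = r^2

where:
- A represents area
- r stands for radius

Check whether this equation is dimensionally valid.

Yes

A (area) has dimensions [L^2].
r (radius) has dimensions [L].

Left side: [L^2]
Right side: [L^2]

Both sides have the same dimensions, so the equation is dimensionally consistent.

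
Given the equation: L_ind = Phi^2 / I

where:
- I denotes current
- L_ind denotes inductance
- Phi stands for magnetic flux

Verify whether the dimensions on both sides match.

No

I (current) has dimensions [I].
L_ind (inductance) has dimensions [I^-2 L^2 M T^-2].
Phi (magnetic flux) has dimensions [I^-1 L^2 M T^-2].

Left side: [I^-2 L^2 M T^-2]
Right side: [I^-3 L^4 M^2 T^-4]

The two sides have different dimensions, so the equation is NOT dimensionally consistent.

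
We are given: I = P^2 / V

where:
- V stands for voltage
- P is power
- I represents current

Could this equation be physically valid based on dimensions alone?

No

V (voltage) has dimensions [I^-1 L^2 M T^-3].
P (power) has dimensions [L^2 M T^-3].
I (current) has dimensions [I].

Left side: [I]
Right side: [I L^2 M T^-3]

The two sides have different dimensions, so the equation is NOT dimensionally consistent.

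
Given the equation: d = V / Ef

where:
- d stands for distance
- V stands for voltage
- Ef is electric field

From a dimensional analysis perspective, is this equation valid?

Yes

d (distance) has dimensions [L].
V (voltage) has dimensions [I^-1 L^2 M T^-3].
Ef (electric field) has dimensions [I^-1 L M T^-3].

Left side: [L]
Right side: [L]

Both sides have the same dimensions, so the equation is dimensionally consistent.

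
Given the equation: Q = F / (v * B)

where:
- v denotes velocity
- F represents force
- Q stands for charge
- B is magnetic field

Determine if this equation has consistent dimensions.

Yes

v (velocity) has dimensions [L T^-1].
F (force) has dimensions [L M T^-2].
Q (charge) has dimensions [I T].
B (magnetic field) has dimensions [I^-1 M T^-2].

Left side: [I T]
Right side: [I T]

Both sides have the same dimensions, so the equation is dimensionally consistent.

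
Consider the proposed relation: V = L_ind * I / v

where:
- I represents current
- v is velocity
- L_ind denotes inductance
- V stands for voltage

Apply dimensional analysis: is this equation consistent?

No

I (current) has dimensions [I].
v (velocity) has dimensions [L T^-1].
L_ind (inductance) has dimensions [I^-2 L^2 M T^-2].
V (voltage) has dimensions [I^-1 L^2 M T^-3].

Left side: [I^-1 L^2 M T^-3]
Right side: [I^-1 L M T^-1]

The two sides have different dimensions, so the equation is NOT dimensionally consistent.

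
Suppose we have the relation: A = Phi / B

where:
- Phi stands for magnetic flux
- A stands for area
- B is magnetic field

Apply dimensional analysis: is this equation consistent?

Yes

Phi (magnetic flux) has dimensions [I^-1 L^2 M T^-2].
A (area) has dimensions [L^2].
B (magnetic field) has dimensions [I^-1 M T^-2].

Left side: [L^2]
Right side: [L^2]

Both sides have the same dimensions, so the equation is dimensionally consistent.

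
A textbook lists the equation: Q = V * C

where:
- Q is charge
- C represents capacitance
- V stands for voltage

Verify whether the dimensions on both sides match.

Yes

Q (charge) has dimensions [I T].
C (capacitance) has dimensions [I^2 L^-2 M^-1 T^4].
V (voltage) has dimensions [I^-1 L^2 M T^-3].

Left side: [I T]
Right side: [I T]

Both sides have the same dimensions, so the equation is dimensionally consistent.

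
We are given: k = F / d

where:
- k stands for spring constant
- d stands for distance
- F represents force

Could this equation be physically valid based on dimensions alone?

Yes

k (spring constant) has dimensions [M T^-2].
d (distance) has dimensions [L].
F (force) has dimensions [L M T^-2].

Left side: [M T^-2]
Right side: [M T^-2]

Both sides have the same dimensions, so the equation is dimensionally consistent.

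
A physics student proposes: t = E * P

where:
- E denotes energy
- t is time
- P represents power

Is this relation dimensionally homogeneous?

No

E (energy) has dimensions [L^2 M T^-2].
t (time) has dimensions [T].
P (power) has dimensions [L^2 M T^-3].

Left side: [T]
Right side: [L^4 M^2 T^-5]

The two sides have different dimensions, so the equation is NOT dimensionally consistent.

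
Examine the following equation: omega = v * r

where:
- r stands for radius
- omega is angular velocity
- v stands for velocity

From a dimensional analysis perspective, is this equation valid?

No

r (radius) has dimensions [L].
omega (angular velocity) has dimensions [T^-1].
v (velocity) has dimensions [L T^-1].

Left side: [T^-1]
Right side: [L^2 T^-1]

The two sides have different dimensions, so the equation is NOT dimensionally consistent.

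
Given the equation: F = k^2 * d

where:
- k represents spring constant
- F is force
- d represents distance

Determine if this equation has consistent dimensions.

No

k (spring constant) has dimensions [M T^-2].
F (force) has dimensions [L M T^-2].
d (distance) has dimensions [L].

Left side: [L M T^-2]
Right side: [L M^2 T^-4]

The two sides have different dimensions, so the equation is NOT dimensionally consistent.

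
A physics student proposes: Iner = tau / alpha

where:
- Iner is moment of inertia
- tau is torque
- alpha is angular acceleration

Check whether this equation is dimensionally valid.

Yes

Iner (moment of inertia) has dimensions [L^2 M].
tau (torque) has dimensions [L^2 M T^-2].
alpha (angular acceleration) has dimensions [T^-2].

Left side: [L^2 M]
Right side: [L^2 M]

Both sides have the same dimensions, so the equation is dimensionally consistent.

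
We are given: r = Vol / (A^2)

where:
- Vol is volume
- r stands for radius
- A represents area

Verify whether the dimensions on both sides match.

No

Vol (volume) has dimensions [L^3].
r (radius) has dimensions [L].
A (area) has dimensions [L^2].

Left side: [L]
Right side: [L^-1]

The two sides have different dimensions, so the equation is NOT dimensionally consistent.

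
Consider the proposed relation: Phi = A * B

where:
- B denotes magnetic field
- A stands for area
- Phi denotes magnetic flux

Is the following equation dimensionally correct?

Yes

B (magnetic field) has dimensions [I^-1 M T^-2].
A (area) has dimensions [L^2].
Phi (magnetic flux) has dimensions [I^-1 L^2 M T^-2].

Left side: [I^-1 L^2 M T^-2]
Right side: [I^-1 L^2 M T^-2]

Both sides have the same dimensions, so the equation is dimensionally consistent.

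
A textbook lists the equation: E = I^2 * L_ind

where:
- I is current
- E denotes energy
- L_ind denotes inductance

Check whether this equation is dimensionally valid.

Yes

I (current) has dimensions [I].
E (energy) has dimensions [L^2 M T^-2].
L_ind (inductance) has dimensions [I^-2 L^2 M T^-2].

Left side: [L^2 M T^-2]
Right side: [L^2 M T^-2]

Both sides have the same dimensions, so the equation is dimensionally consistent.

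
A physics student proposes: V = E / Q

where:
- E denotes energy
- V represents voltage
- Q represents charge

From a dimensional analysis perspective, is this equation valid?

Yes

E (energy) has dimensions [L^2 M T^-2].
V (voltage) has dimensions [I^-1 L^2 M T^-3].
Q (charge) has dimensions [I T].

Left side: [I^-1 L^2 M T^-3]
Right side: [I^-1 L^2 M T^-3]

Both sides have the same dimensions, so the equation is dimensionally consistent.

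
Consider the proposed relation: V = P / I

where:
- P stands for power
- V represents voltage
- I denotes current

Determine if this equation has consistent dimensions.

Yes

P (power) has dimensions [L^2 M T^-3].
V (voltage) has dimensions [I^-1 L^2 M T^-3].
I (current) has dimensions [I].

Left side: [I^-1 L^2 M T^-3]
Right side: [I^-1 L^2 M T^-3]

Both sides have the same dimensions, so the equation is dimensionally consistent.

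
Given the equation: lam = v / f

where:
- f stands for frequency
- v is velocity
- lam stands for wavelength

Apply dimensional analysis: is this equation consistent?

Yes

f (frequency) has dimensions [T^-1].
v (velocity) has dimensions [L T^-1].
lam (wavelength) has dimensions [L].

Left side: [L]
Right side: [L]

Both sides have the same dimensions, so the equation is dimensionally consistent.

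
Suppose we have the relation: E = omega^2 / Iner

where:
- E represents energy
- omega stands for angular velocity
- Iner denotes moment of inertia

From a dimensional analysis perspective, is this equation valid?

No

E (energy) has dimensions [L^2 M T^-2].
omega (angular velocity) has dimensions [T^-1].
Iner (moment of inertia) has dimensions [L^2 M].

Left side: [L^2 M T^-2]
Right side: [L^-2 M^-1 T^-2]

The two sides have different dimensions, so the equation is NOT dimensionally consistent.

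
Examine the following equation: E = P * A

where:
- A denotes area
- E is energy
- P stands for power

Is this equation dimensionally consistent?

No

A (area) has dimensions [L^2].
E (energy) has dimensions [L^2 M T^-2].
P (power) has dimensions [L^2 M T^-3].

Left side: [L^2 M T^-2]
Right side: [L^4 M T^-3]

The two sides have different dimensions, so the equation is NOT dimensionally consistent.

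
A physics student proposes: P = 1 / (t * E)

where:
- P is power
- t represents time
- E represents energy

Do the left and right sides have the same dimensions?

No

P (power) has dimensions [L^2 M T^-3].
t (time) has dimensions [T].
E (energy) has dimensions [L^2 M T^-2].

Left side: [L^2 M T^-3]
Right side: [L^-2 M^-1 T]

The two sides have different dimensions, so the equation is NOT dimensionally consistent.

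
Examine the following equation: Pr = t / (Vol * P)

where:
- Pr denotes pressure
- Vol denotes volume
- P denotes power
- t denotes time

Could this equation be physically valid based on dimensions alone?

No

Pr (pressure) has dimensions [L^-1 M T^-2].
Vol (volume) has dimensions [L^3].
P (power) has dimensions [L^2 M T^-3].
t (time) has dimensions [T].

Left side: [L^-1 M T^-2]
Right side: [L^-5 M^-1 T^4]

The two sides have different dimensions, so the equation is NOT dimensionally consistent.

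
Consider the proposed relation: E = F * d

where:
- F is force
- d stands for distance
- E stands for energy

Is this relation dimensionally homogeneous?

Yes

F (force) has dimensions [L M T^-2].
d (distance) has dimensions [L].
E (energy) has dimensions [L^2 M T^-2].

Left side: [L^2 M T^-2]
Right side: [L^2 M T^-2]

Both sides have the same dimensions, so the equation is dimensionally consistent.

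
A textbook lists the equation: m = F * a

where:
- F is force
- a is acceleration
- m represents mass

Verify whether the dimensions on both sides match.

No

F (force) has dimensions [L M T^-2].
a (acceleration) has dimensions [L T^-2].
m (mass) has dimensions [M].

Left side: [M]
Right side: [L^2 M T^-4]

The two sides have different dimensions, so the equation is NOT dimensionally consistent.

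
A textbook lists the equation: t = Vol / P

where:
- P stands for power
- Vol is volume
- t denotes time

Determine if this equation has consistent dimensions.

No

P (power) has dimensions [L^2 M T^-3].
Vol (volume) has dimensions [L^3].
t (time) has dimensions [T].

Left side: [T]
Right side: [L M^-1 T^3]

The two sides have different dimensions, so the equation is NOT dimensionally consistent.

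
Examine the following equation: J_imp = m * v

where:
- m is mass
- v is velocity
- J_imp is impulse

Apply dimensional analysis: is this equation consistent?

Yes

m (mass) has dimensions [M].
v (velocity) has dimensions [L T^-1].
J_imp (impulse) has dimensions [L M T^-1].

Left side: [L M T^-1]
Right side: [L M T^-1]

Both sides have the same dimensions, so the equation is dimensionally consistent.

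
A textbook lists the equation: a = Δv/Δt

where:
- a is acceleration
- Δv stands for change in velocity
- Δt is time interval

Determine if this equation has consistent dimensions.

Yes

a (acceleration) has dimensions [L T^-2].
Δv (change in velocity) has dimensions [L T^-1].
Δt (time interval) has dimensions [T].

Left side: [L T^-2]
Right side: [L T^-2]

Both sides have the same dimensions, so the equation is dimensionally consistent.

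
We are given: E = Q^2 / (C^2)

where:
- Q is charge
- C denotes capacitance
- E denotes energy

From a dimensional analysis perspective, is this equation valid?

No

Q (charge) has dimensions [I T].
C (capacitance) has dimensions [I^2 L^-2 M^-1 T^4].
E (energy) has dimensions [L^2 M T^-2].

Left side: [L^2 M T^-2]
Right side: [I^-2 L^4 M^2 T^-6]

The two sides have different dimensions, so the equation is NOT dimensionally consistent.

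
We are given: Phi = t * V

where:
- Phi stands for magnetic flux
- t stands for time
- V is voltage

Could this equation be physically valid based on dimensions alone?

Yes

Phi (magnetic flux) has dimensions [I^-1 L^2 M T^-2].
t (time) has dimensions [T].
V (voltage) has dimensions [I^-1 L^2 M T^-3].

Left side: [I^-1 L^2 M T^-2]
Right side: [I^-1 L^2 M T^-2]

Both sides have the same dimensions, so the equation is dimensionally consistent.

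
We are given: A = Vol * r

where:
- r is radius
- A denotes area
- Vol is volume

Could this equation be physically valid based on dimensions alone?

No

r (radius) has dimensions [L].
A (area) has dimensions [L^2].
Vol (volume) has dimensions [L^3].

Left side: [L^2]
Right side: [L^4]

The two sides have different dimensions, so the equation is NOT dimensionally consistent.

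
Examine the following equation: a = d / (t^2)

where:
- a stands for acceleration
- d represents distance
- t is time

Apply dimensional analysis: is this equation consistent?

Yes

a (acceleration) has dimensions [L T^-2].
d (distance) has dimensions [L].
t (time) has dimensions [T].

Left side: [L T^-2]
Right side: [L T^-2]

Both sides have the same dimensions, so the equation is dimensionally consistent.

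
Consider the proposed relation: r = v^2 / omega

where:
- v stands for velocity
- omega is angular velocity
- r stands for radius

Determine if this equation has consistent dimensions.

No

v (velocity) has dimensions [L T^-1].
omega (angular velocity) has dimensions [T^-1].
r (radius) has dimensions [L].

Left side: [L]
Right side: [L^2 T^-1]

The two sides have different dimensions, so the equation is NOT dimensionally consistent.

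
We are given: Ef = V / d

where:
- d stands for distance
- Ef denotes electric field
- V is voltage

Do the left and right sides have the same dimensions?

Yes

d (distance) has dimensions [L].
Ef (electric field) has dimensions [I^-1 L M T^-3].
V (voltage) has dimensions [I^-1 L^2 M T^-3].

Left side: [I^-1 L M T^-3]
Right side: [I^-1 L M T^-3]

Both sides have the same dimensions, so the equation is dimensionally consistent.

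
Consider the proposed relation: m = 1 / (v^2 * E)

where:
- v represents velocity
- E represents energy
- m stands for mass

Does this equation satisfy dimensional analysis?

No

v (velocity) has dimensions [L T^-1].
E (energy) has dimensions [L^2 M T^-2].
m (mass) has dimensions [M].

Left side: [M]
Right side: [L^-4 M^-1 T^4]

The two sides have different dimensions, so the equation is NOT dimensionally consistent.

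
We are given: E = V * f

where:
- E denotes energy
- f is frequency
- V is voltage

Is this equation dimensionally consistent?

No

E (energy) has dimensions [L^2 M T^-2].
f (frequency) has dimensions [T^-1].
V (voltage) has dimensions [I^-1 L^2 M T^-3].

Left side: [L^2 M T^-2]
Right side: [I^-1 L^2 M T^-4]

The two sides have different dimensions, so the equation is NOT dimensionally consistent.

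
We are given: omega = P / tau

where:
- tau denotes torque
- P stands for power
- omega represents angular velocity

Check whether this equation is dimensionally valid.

Yes

tau (torque) has dimensions [L^2 M T^-2].
P (power) has dimensions [L^2 M T^-3].
omega (angular velocity) has dimensions [T^-1].

Left side: [T^-1]
Right side: [T^-1]

Both sides have the same dimensions, so the equation is dimensionally consistent.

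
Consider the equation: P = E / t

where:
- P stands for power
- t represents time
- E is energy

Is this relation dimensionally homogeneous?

Yes

P (power) has dimensions [L^2 M T^-3].
t (time) has dimensions [T].
E (energy) has dimensions [L^2 M T^-2].

Left side: [L^2 M T^-3]
Right side: [L^2 M T^-3]

Both sides have the same dimensions, so the equation is dimensionally consistent.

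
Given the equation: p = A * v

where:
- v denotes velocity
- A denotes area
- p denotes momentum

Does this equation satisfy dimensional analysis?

No

v (velocity) has dimensions [L T^-1].
A (area) has dimensions [L^2].
p (momentum) has dimensions [L M T^-1].

Left side: [L M T^-1]
Right side: [L^3 T^-1]

The two sides have different dimensions, so the equation is NOT dimensionally consistent.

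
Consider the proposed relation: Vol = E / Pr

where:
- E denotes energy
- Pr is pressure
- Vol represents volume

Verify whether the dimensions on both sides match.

Yes

E (energy) has dimensions [L^2 M T^-2].
Pr (pressure) has dimensions [L^-1 M T^-2].
Vol (volume) has dimensions [L^3].

Left side: [L^3]
Right side: [L^3]

Both sides have the same dimensions, so the equation is dimensionally consistent.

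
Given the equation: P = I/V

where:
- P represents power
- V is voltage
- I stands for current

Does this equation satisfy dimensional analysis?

No

P (power) has dimensions [L^2 M T^-3].
V (voltage) has dimensions [I^-1 L^2 M T^-3].
I (current) has dimensions [I].

Left side: [L^2 M T^-3]
Right side: [I^2 L^-2 M^-1 T^3]

The two sides have different dimensions, so the equation is NOT dimensionally consistent.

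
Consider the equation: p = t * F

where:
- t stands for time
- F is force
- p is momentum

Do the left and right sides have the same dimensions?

Yes

t (time) has dimensions [T].
F (force) has dimensions [L M T^-2].
p (momentum) has dimensions [L M T^-1].

Left side: [L M T^-1]
Right side: [L M T^-1]

Both sides have the same dimensions, so the equation is dimensionally consistent.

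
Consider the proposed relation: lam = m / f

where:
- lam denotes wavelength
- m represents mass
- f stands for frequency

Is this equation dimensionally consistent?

No

lam (wavelength) has dimensions [L].
m (mass) has dimensions [M].
f (frequency) has dimensions [T^-1].

Left side: [L]
Right side: [M T]

The two sides have different dimensions, so the equation is NOT dimensionally consistent.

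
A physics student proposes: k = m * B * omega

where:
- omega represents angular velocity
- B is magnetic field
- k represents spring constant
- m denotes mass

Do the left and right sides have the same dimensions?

No

omega (angular velocity) has dimensions [T^-1].
B (magnetic field) has dimensions [I^-1 M T^-2].
k (spring constant) has dimensions [M T^-2].
m (mass) has dimensions [M].

Left side: [M T^-2]
Right side: [I^-1 M^2 T^-3]

The two sides have different dimensions, so the equation is NOT dimensionally consistent.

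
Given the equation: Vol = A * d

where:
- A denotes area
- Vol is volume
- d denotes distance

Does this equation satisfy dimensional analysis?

Yes

A (area) has dimensions [L^2].
Vol (volume) has dimensions [L^3].
d (distance) has dimensions [L].

Left side: [L^3]
Right side: [L^3]

Both sides have the same dimensions, so the equation is dimensionally consistent.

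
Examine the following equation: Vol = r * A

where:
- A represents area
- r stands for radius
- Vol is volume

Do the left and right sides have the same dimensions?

Yes

A (area) has dimensions [L^2].
r (radius) has dimensions [L].
Vol (volume) has dimensions [L^3].

Left side: [L^3]
Right side: [L^3]

Both sides have the same dimensions, so the equation is dimensionally consistent.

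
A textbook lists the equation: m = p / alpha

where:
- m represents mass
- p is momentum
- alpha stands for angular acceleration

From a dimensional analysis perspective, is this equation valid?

No

m (mass) has dimensions [M].
p (momentum) has dimensions [L M T^-1].
alpha (angular acceleration) has dimensions [T^-2].

Left side: [M]
Right side: [L M T]

The two sides have different dimensions, so the equation is NOT dimensionally consistent.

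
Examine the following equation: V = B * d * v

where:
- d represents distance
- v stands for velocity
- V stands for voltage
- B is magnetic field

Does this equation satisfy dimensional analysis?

Yes

d (distance) has dimensions [L].
v (velocity) has dimensions [L T^-1].
V (voltage) has dimensions [I^-1 L^2 M T^-3].
B (magnetic field) has dimensions [I^-1 M T^-2].

Left side: [I^-1 L^2 M T^-3]
Right side: [I^-1 L^2 M T^-3]

Both sides have the same dimensions, so the equation is dimensionally consistent.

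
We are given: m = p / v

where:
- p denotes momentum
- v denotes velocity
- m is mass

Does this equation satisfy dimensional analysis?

Yes

p (momentum) has dimensions [L M T^-1].
v (velocity) has dimensions [L T^-1].
m (mass) has dimensions [M].

Left side: [M]
Right side: [M]

Both sides have the same dimensions, so the equation is dimensionally consistent.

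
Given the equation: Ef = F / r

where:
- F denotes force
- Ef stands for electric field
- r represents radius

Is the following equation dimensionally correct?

No

F (force) has dimensions [L M T^-2].
Ef (electric field) has dimensions [I^-1 L M T^-3].
r (radius) has dimensions [L].

Left side: [I^-1 L M T^-3]
Right side: [M T^-2]

The two sides have different dimensions, so the equation is NOT dimensionally consistent.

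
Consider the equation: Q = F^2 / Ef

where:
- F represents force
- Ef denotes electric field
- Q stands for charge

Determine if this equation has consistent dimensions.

No

F (force) has dimensions [L M T^-2].
Ef (electric field) has dimensions [I^-1 L M T^-3].
Q (charge) has dimensions [I T].

Left side: [I T]
Right side: [I L M T^-1]

The two sides have different dimensions, so the equation is NOT dimensionally consistent.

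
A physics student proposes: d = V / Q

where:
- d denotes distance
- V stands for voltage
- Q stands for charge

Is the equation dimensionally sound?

No

d (distance) has dimensions [L].
V (voltage) has dimensions [I^-1 L^2 M T^-3].
Q (charge) has dimensions [I T].

Left side: [L]
Right side: [I^-2 L^2 M T^-4]

The two sides have different dimensions, so the equation is NOT dimensionally consistent.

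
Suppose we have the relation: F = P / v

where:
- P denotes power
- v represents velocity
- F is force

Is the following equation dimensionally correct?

Yes

P (power) has dimensions [L^2 M T^-3].
v (velocity) has dimensions [L T^-1].
F (force) has dimensions [L M T^-2].

Left side: [L M T^-2]
Right side: [L M T^-2]

Both sides have the same dimensions, so the equation is dimensionally consistent.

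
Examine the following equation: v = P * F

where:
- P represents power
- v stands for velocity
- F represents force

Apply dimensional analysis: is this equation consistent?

No

P (power) has dimensions [L^2 M T^-3].
v (velocity) has dimensions [L T^-1].
F (force) has dimensions [L M T^-2].

Left side: [L T^-1]
Right side: [L^3 M^2 T^-5]

The two sides have different dimensions, so the equation is NOT dimensionally consistent.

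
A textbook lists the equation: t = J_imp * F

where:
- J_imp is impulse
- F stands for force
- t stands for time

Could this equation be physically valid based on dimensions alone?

No

J_imp (impulse) has dimensions [L M T^-1].
F (force) has dimensions [L M T^-2].
t (time) has dimensions [T].

Left side: [T]
Right side: [L^2 M^2 T^-3]

The two sides have different dimensions, so the equation is NOT dimensionally consistent.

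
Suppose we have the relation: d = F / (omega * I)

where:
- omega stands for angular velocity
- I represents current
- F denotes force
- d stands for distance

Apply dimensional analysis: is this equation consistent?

No

omega (angular velocity) has dimensions [T^-1].
I (current) has dimensions [I].
F (force) has dimensions [L M T^-2].
d (distance) has dimensions [L].

Left side: [L]
Right side: [I^-1 L M T^-1]

The two sides have different dimensions, so the equation is NOT dimensionally consistent.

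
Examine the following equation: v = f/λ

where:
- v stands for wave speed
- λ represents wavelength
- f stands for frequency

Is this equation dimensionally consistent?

No

v (wave speed) has dimensions [L T^-1].
λ (wavelength) has dimensions [L].
f (frequency) has dimensions [T^-1].

Left side: [L T^-1]
Right side: [L^-1 T^-1]

The two sides have different dimensions, so the equation is NOT dimensionally consistent.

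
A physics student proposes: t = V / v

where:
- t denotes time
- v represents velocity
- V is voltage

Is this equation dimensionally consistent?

No

t (time) has dimensions [T].
v (velocity) has dimensions [L T^-1].
V (voltage) has dimensions [I^-1 L^2 M T^-3].

Left side: [T]
Right side: [I^-1 L M T^-2]

The two sides have different dimensions, so the equation is NOT dimensionally consistent.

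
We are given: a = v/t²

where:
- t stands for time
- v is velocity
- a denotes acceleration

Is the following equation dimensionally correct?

No

t (time) has dimensions [T].
v (velocity) has dimensions [L T^-1].
a (acceleration) has dimensions [L T^-2].

Left side: [L T^-2]
Right side: [L T^-3]

The two sides have different dimensions, so the equation is NOT dimensionally consistent.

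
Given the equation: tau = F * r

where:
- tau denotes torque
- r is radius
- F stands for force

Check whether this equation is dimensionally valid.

Yes

tau (torque) has dimensions [L^2 M T^-2].
r (radius) has dimensions [L].
F (force) has dimensions [L M T^-2].

Left side: [L^2 M T^-2]
Right side: [L^2 M T^-2]

Both sides have the same dimensions, so the equation is dimensionally consistent.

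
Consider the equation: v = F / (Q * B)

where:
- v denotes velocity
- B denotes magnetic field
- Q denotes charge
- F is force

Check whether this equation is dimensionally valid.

Yes

v (velocity) has dimensions [L T^-1].
B (magnetic field) has dimensions [I^-1 M T^-2].
Q (charge) has dimensions [I T].
F (force) has dimensions [L M T^-2].

Left side: [L T^-1]
Right side: [L T^-1]

Both sides have the same dimensions, so the equation is dimensionally consistent.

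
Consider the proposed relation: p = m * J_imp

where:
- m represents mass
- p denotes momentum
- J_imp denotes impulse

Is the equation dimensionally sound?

No

m (mass) has dimensions [M].
p (momentum) has dimensions [L M T^-1].
J_imp (impulse) has dimensions [L M T^-1].

Left side: [L M T^-1]
Right side: [L M^2 T^-1]

The two sides have different dimensions, so the equation is NOT dimensionally consistent.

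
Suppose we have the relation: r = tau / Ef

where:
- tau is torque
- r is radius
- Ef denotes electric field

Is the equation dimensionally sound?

No

tau (torque) has dimensions [L^2 M T^-2].
r (radius) has dimensions [L].
Ef (electric field) has dimensions [I^-1 L M T^-3].

Left side: [L]
Right side: [I L T]

The two sides have different dimensions, so the equation is NOT dimensionally consistent.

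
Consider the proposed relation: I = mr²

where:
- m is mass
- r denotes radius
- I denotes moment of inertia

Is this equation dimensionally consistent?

Yes

m (mass) has dimensions [M].
r (radius) has dimensions [L].
I (moment of inertia) has dimensions [L^2 M].

Left side: [L^2 M]
Right side: [L^2 M]

Both sides have the same dimensions, so the equation is dimensionally consistent.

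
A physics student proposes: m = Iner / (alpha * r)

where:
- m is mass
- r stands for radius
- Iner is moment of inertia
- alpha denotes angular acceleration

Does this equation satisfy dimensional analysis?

No

m (mass) has dimensions [M].
r (radius) has dimensions [L].
Iner (moment of inertia) has dimensions [L^2 M].
alpha (angular acceleration) has dimensions [T^-2].

Left side: [M]
Right side: [L M T^2]

The two sides have different dimensions, so the equation is NOT dimensionally consistent.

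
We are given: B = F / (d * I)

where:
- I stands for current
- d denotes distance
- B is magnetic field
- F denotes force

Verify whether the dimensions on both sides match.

Yes

I (current) has dimensions [I].
d (distance) has dimensions [L].
B (magnetic field) has dimensions [I^-1 M T^-2].
F (force) has dimensions [L M T^-2].

Left side: [I^-1 M T^-2]
Right side: [I^-1 M T^-2]

Both sides have the same dimensions, so the equation is dimensionally consistent.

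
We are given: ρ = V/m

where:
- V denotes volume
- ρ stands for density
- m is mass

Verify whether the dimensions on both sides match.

No

V (volume) has dimensions [L^3].
ρ (density) has dimensions [L^-3 M].
m (mass) has dimensions [M].

Left side: [L^-3 M]
Right side: [L^3 M^-1]

The two sides have different dimensions, so the equation is NOT dimensionally consistent.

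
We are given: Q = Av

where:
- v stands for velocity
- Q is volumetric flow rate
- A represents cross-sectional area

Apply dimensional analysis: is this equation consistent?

Yes

v (velocity) has dimensions [L T^-1].
Q (volumetric flow rate) has dimensions [L^3 T^-1].
A (cross-sectional area) has dimensions [L^2].

Left side: [L^3 T^-1]
Right side: [L^3 T^-1]

Both sides have the same dimensions, so the equation is dimensionally consistent.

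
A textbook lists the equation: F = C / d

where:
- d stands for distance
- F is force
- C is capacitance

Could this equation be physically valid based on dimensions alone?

No

d (distance) has dimensions [L].
F (force) has dimensions [L M T^-2].
C (capacitance) has dimensions [I^2 L^-2 M^-1 T^4].

Left side: [L M T^-2]
Right side: [I^2 L^-3 M^-1 T^4]

The two sides have different dimensions, so the equation is NOT dimensionally consistent.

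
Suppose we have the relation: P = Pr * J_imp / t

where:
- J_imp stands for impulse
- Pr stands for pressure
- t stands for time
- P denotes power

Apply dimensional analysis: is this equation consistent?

No

J_imp (impulse) has dimensions [L M T^-1].
Pr (pressure) has dimensions [L^-1 M T^-2].
t (time) has dimensions [T].
P (power) has dimensions [L^2 M T^-3].

Left side: [L^2 M T^-3]
Right side: [M^2 T^-4]

The two sides have different dimensions, so the equation is NOT dimensionally consistent.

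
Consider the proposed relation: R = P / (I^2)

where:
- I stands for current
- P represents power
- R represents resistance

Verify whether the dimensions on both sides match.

Yes

I (current) has dimensions [I].
P (power) has dimensions [L^2 M T^-3].
R (resistance) has dimensions [I^-2 L^2 M T^-3].

Left side: [I^-2 L^2 M T^-3]
Right side: [I^-2 L^2 M T^-3]

Both sides have the same dimensions, so the equation is dimensionally consistent.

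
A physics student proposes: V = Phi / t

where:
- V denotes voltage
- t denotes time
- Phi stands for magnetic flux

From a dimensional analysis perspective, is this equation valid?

Yes

V (voltage) has dimensions [I^-1 L^2 M T^-3].
t (time) has dimensions [T].
Phi (magnetic flux) has dimensions [I^-1 L^2 M T^-2].

Left side: [I^-1 L^2 M T^-3]
Right side: [I^-1 L^2 M T^-3]

Both sides have the same dimensions, so the equation is dimensionally consistent.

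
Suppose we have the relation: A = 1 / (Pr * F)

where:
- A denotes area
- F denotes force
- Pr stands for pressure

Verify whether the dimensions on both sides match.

No

A (area) has dimensions [L^2].
F (force) has dimensions [L M T^-2].
Pr (pressure) has dimensions [L^-1 M T^-2].

Left side: [L^2]
Right side: [M^-2 T^4]

The two sides have different dimensions, so the equation is NOT dimensionally consistent.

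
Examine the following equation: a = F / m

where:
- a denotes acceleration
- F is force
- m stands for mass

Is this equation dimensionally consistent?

Yes

a (acceleration) has dimensions [L T^-2].
F (force) has dimensions [L M T^-2].
m (mass) has dimensions [M].

Left side: [L T^-2]
Right side: [L T^-2]

Both sides have the same dimensions, so the equation is dimensionally consistent.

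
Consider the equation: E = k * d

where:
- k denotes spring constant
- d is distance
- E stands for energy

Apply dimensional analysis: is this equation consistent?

No

k (spring constant) has dimensions [M T^-2].
d (distance) has dimensions [L].
E (energy) has dimensions [L^2 M T^-2].

Left side: [L^2 M T^-2]
Right side: [L M T^-2]

The two sides have different dimensions, so the equation is NOT dimensionally consistent.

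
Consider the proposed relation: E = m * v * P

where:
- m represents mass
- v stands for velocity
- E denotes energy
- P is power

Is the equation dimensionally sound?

No

m (mass) has dimensions [M].
v (velocity) has dimensions [L T^-1].
E (energy) has dimensions [L^2 M T^-2].
P (power) has dimensions [L^2 M T^-3].

Left side: [L^2 M T^-2]
Right side: [L^3 M^2 T^-4]

The two sides have different dimensions, so the equation is NOT dimensionally consistent.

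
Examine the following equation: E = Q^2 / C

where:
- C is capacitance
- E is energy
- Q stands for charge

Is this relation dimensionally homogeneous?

Yes

C (capacitance) has dimensions [I^2 L^-2 M^-1 T^4].
E (energy) has dimensions [L^2 M T^-2].
Q (charge) has dimensions [I T].

Left side: [L^2 M T^-2]
Right side: [L^2 M T^-2]

Both sides have the same dimensions, so the equation is dimensionally consistent.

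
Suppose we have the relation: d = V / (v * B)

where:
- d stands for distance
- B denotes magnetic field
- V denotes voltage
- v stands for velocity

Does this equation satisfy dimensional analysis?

Yes

d (distance) has dimensions [L].
B (magnetic field) has dimensions [I^-1 M T^-2].
V (voltage) has dimensions [I^-1 L^2 M T^-3].
v (velocity) has dimensions [L T^-1].

Left side: [L]
Right side: [L]

Both sides have the same dimensions, so the equation is dimensionally consistent.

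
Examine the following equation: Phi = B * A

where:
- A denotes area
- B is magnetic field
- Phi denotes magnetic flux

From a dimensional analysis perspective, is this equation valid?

Yes

A (area) has dimensions [L^2].
B (magnetic field) has dimensions [I^-1 M T^-2].
Phi (magnetic flux) has dimensions [I^-1 L^2 M T^-2].

Left side: [I^-1 L^2 M T^-2]
Right side: [I^-1 L^2 M T^-2]

Both sides have the same dimensions, so the equation is dimensionally consistent.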